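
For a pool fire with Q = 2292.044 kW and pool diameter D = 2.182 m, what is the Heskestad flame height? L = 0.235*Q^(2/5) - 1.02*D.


Q^(2/5) = 22.085
0.235 * Q^(2/5) = 5.1899
1.02 * D = 2.2256
L = 2.9642 m

2.9642 m


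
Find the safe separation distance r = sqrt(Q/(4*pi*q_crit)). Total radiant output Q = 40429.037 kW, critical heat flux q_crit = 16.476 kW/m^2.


4*pi*q_crit = 207.04
Q/(4*pi*q_crit) = 195.27
r = sqrt(195.27) = 13.974 m

13.974 m


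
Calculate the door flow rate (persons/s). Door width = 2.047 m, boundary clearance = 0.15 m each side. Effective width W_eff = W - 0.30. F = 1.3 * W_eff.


W_eff = 2.047 - 0.30 = 1.747 m
F = 1.3 * 1.747 = 2.2711 persons/s

2.2711 persons/s


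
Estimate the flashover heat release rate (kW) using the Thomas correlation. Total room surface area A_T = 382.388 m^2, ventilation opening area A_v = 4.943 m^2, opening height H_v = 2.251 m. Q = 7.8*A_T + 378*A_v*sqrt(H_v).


7.8*A_T = 2982.6
sqrt(H_v) = 1.5003
378*A_v*sqrt(H_v) = 2803.3
Q = 2982.6 + 2803.3 = 5785.9 kW

5785.9 kW


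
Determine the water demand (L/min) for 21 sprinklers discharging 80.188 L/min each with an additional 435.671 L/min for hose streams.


Sprinkler demand = 21 * 80.188 = 1683.948 L/min
Total = 1683.948 + 435.671 = 2119.619 L/min

2119.619 L/min


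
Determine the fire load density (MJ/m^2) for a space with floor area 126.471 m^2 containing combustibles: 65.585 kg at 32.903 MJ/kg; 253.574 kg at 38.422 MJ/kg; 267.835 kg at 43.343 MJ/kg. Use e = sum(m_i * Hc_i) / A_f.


Total energy = 65.585*32.903 + 253.574*38.422 + 267.835*43.343
= 2157.943 + 9742.820 + 11608.77
= 23509.54 MJ
e = 23509.54 / 126.471 = 185.89 MJ/m^2

185.89 MJ/m^2


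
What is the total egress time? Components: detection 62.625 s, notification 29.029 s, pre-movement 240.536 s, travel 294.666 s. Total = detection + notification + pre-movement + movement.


Total = 62.625 + 29.029 + 240.536 + 294.666 = 626.856 s

626.856 s


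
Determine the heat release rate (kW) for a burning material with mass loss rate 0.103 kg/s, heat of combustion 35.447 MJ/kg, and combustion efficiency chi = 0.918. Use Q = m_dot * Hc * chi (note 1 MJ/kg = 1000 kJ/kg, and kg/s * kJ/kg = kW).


Hc = 35.447 MJ/kg = 35.447 * 1000 kJ/kg = 35447 kJ/kg
Q = 0.103 kg/s * 35447 kJ/kg * 0.918 = 3351.7 kW

3351.7 kW


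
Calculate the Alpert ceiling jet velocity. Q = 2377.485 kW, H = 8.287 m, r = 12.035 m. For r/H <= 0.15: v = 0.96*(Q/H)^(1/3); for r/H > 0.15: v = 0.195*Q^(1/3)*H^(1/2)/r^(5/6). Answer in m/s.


r/H = 12.035 / 8.287 = 1.4523
r/H > 0.15, so v = 0.195*Q^(1/3)*H^(1/2)/r^(5/6)
Q^(1/3) = 13.347
H^(1/2) = 2.8787
r^(5/6) = 7.9501
v = 0.195 * 13.347 * 2.8787 / 7.9501 = 0.94240 m/s

0.94240 m/s


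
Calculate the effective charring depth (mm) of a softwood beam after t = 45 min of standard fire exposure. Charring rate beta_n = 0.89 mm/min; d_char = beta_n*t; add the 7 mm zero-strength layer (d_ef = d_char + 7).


d_char = 0.89 * 45 = 40.05 mm
d_ef = 40.05 + 1.0*7 = 47.05 mm

47.05 mm


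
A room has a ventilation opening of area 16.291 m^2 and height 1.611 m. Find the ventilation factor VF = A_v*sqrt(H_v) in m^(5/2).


sqrt(H_v) = 1.2693
VF = 16.291 * 1.2693 = 20.677 m^(5/2)

20.677 m^(5/2)


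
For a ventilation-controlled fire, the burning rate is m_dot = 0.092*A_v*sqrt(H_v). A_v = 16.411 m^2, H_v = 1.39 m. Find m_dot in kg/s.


sqrt(H_v) = 1.1790
m_dot = 0.092 * 16.411 * 1.1790 = 1.7800 kg/s

1.7800 kg/s


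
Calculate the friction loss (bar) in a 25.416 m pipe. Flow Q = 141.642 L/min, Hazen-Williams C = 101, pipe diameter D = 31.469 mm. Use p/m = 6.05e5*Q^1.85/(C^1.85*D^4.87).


Q^1.85 = 9543.4
C^1.85 = 5105.0
D^4.87 = 1.9710e+07
p/m = 0.057382 bar/m
p_total = 0.057382 * 25.416 = 1.4584 bar

1.4584 bar


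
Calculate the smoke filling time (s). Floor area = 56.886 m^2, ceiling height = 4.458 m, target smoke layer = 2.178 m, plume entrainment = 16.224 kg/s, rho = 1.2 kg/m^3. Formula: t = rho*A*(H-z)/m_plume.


H - z = 2.28 m
t = 1.2 * 56.886 * 2.28 / 16.224 = 9.5932 s

9.5932 s


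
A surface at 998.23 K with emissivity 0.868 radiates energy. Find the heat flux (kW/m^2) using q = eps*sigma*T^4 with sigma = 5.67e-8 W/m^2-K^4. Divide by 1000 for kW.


T^4 = 9.9294e+11
q = 0.868 * 5.67e-8 * 9.9294e+11 / 1000 = 48.868 kW/m^2

48.868 kW/m^2


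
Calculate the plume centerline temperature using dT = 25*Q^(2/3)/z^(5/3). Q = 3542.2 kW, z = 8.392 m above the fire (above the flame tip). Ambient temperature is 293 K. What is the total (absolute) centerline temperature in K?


Q^(2/3) = 232.37
z^(5/3) = 34.656
dT = 25 * 232.37 / 34.656 = 167.63 K
T = 293 + 167.63 = 460.63 K

460.63 K


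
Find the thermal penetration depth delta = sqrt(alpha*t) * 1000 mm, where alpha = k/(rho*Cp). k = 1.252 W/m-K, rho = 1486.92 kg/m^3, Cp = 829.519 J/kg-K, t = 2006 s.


alpha = 1.252 / (1486.92 * 829.519) = 1.0151e-06 m^2/s
alpha * t = 0.0020362
delta = sqrt(0.0020362) * 1000 = 45.124 mm

45.124 mm


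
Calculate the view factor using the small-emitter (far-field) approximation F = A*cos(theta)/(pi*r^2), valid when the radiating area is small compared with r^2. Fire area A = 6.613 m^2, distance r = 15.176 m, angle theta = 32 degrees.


cos(32 deg) = 0.84805
pi*r^2 = 723.54
F = 6.613 * 0.84805 / 723.54 = 0.0077509

0.0077509


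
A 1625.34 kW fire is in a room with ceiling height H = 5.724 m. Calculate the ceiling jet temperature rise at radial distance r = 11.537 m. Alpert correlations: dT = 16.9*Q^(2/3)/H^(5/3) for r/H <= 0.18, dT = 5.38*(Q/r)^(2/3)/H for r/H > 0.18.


r/H = 11.537 / 5.724 = 2.0155
r/H > 0.18, so dT = 5.38*(Q/r)^(2/3)/H
Q/r = 140.88
(Q/r)^(2/3) = 27.075
dT = 5.38 * 27.075 / 5.724 = 25.448 K

25.448 K


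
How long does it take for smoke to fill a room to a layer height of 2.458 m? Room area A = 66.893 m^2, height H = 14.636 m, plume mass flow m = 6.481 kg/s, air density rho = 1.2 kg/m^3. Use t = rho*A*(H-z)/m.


H - z = 12.178 m
t = 1.2 * 66.893 * 12.178 / 6.481 = 150.83 s

150.83 s


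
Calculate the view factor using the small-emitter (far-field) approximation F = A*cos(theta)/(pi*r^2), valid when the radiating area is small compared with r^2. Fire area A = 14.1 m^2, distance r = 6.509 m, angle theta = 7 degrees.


cos(7 deg) = 0.99255
pi*r^2 = 133.10
F = 14.1 * 0.99255 / 133.10 = 0.10515

0.10515


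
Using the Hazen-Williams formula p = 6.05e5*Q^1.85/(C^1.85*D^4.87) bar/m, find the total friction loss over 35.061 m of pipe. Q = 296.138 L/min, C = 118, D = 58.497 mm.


Q^1.85 = 37348
C^1.85 = 6807.4
D^4.87 = 4.0359e+08
p/m = 0.0082243 bar/m
p_total = 0.0082243 * 35.061 = 0.28835 bar

0.28835 bar


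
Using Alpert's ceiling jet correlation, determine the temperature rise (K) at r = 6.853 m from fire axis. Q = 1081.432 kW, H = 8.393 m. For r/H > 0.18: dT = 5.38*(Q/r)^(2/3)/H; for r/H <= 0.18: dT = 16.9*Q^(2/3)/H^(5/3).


r/H = 6.853 / 8.393 = 0.81651
r/H > 0.18, so dT = 5.38*(Q/r)^(2/3)/H
Q/r = 157.80
(Q/r)^(2/3) = 29.202
dT = 5.38 * 29.202 / 8.393 = 18.719 K

18.719 K


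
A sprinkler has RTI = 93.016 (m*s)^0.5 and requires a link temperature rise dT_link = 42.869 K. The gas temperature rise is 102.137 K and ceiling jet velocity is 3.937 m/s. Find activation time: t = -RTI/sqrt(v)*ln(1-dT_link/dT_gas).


dT_link/dT_gas = 0.41972
ln(1 - 0.41972) = -0.54425
t = -93.016 / sqrt(3.937) * -0.54425 = 25.513 s

25.513 s


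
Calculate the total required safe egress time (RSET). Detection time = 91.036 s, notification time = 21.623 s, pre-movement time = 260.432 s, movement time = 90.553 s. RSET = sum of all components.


Total = 91.036 + 21.623 + 260.432 + 90.553 = 463.644 s

463.644 s


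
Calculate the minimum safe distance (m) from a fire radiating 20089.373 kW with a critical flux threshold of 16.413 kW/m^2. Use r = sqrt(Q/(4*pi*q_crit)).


4*pi*q_crit = 206.25
Q/(4*pi*q_crit) = 97.402
r = sqrt(97.402) = 9.8693 m

9.8693 m


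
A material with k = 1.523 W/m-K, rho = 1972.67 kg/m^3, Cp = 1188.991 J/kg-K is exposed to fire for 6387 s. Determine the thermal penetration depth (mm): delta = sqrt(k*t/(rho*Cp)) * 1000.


alpha = 1.523 / (1972.67 * 1188.991) = 6.4933e-07 m^2/s
alpha * t = 0.0041473
delta = sqrt(0.0041473) * 1000 = 64.399 mm

64.399 mm


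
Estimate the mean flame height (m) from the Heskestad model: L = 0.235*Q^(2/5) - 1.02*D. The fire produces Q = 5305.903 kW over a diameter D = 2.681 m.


Q^(2/5) = 30.896
0.235 * Q^(2/5) = 7.2606
1.02 * D = 2.7346
L = 4.5260 m

4.5260 m


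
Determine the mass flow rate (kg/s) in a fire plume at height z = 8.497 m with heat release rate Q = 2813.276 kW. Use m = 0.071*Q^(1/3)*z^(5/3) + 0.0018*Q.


Q^(1/3) = 14.117
z^(5/3) = 35.381
First term = 0.071 * 14.117 * 35.381 = 35.463
Second term = 0.0018 * 2813.276 = 5.0639
m = 40.527 kg/s

40.527 kg/s


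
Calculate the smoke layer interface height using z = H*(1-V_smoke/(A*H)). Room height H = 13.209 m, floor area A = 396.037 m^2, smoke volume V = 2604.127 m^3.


V/(A*H) = 0.49780
1 - 0.49780 = 0.50220
z = 13.209 * 0.50220 = 6.6335 m

6.6335 m


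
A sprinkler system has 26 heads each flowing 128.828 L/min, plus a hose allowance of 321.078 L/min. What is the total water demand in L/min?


Sprinkler demand = 26 * 128.828 = 3349.528 L/min
Total = 3349.528 + 321.078 = 3670.606 L/min

3670.606 L/min


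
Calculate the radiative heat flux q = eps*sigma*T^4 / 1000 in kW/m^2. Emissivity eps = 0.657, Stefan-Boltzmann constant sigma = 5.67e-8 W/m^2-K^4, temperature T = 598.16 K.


T^4 = 1.2802e+11
q = 0.657 * 5.67e-8 * 1.2802e+11 / 1000 = 4.7689 kW/m^2

4.7689 kW/m^2


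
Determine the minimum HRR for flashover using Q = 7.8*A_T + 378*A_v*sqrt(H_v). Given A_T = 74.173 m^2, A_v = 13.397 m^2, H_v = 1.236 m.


7.8*A_T = 578.55
sqrt(H_v) = 1.1118
378*A_v*sqrt(H_v) = 5630.0
Q = 578.55 + 5630.0 = 6208.6 kW

6208.6 kW


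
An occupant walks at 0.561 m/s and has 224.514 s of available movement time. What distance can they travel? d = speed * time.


d = 0.561 * 224.514 = 125.95 m

125.95 m


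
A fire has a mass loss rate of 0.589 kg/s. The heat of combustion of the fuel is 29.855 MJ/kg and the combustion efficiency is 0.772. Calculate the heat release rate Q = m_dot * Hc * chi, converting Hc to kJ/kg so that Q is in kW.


Hc = 29.855 MJ/kg = 29.855 * 1000 kJ/kg = 29855 kJ/kg
Q = 0.589 kg/s * 29855 kJ/kg * 0.772 = 13575 kW

13575 kW


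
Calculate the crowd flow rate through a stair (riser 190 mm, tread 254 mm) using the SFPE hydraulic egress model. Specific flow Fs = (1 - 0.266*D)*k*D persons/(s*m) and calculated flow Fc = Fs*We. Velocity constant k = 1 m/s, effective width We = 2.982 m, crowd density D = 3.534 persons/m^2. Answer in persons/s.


1 - 0.266*D = 1 - 0.266*3.534 = 0.059956
Fs = 0.059956 * 1 * 3.534 = 0.21188 persons/(s*m)
Fc = 0.21188 * 2.982 = 0.63184 persons/s

0.63184 persons/s


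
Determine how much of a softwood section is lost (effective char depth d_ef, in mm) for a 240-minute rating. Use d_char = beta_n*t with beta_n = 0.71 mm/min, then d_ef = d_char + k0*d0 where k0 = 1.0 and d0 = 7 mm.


d_char = 0.71 * 240 = 170.4 mm
d_ef = 170.4 + 1.0*7 = 177.4 mm

177.4 mm


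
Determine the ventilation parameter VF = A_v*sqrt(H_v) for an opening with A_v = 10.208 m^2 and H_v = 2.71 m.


sqrt(H_v) = 1.6462
VF = 10.208 * 1.6462 = 16.804 m^(5/2)

16.804 m^(5/2)


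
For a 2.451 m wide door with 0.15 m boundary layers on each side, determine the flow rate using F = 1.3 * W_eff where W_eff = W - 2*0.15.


W_eff = 2.451 - 0.30 = 2.151 m
F = 1.3 * 2.151 = 2.7963 persons/s

2.7963 persons/s


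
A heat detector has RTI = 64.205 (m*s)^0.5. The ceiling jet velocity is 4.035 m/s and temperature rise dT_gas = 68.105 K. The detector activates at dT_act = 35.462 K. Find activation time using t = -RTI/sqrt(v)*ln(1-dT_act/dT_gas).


dT_act/dT_gas = 0.52070
ln(1 - 0.52070) = -0.73542
t = -64.205 / sqrt(4.035) * -0.73542 = 23.506 s

23.506 s


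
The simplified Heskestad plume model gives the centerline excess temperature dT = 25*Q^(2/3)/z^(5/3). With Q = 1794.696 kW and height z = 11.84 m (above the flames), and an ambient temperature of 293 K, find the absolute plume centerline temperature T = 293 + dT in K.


Q^(2/3) = 147.68
z^(5/3) = 61.506
dT = 25 * 147.68 / 61.506 = 60.027 K
T = 293 + 60.027 = 353.03 K

353.03 K


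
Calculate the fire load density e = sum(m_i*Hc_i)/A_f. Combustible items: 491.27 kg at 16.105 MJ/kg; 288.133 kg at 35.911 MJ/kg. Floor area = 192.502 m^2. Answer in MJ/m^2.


Total energy = 491.27*16.105 + 288.133*35.911
= 7911.903 + 10347.14
= 18259.05 MJ
e = 18259.05 / 192.502 = 94.851 MJ/m^2

94.851 MJ/m^2


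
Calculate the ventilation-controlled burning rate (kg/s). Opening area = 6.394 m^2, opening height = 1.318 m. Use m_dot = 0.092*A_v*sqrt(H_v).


sqrt(H_v) = 1.1480
m_dot = 0.092 * 6.394 * 1.1480 = 0.67533 kg/s

0.67533 kg/s


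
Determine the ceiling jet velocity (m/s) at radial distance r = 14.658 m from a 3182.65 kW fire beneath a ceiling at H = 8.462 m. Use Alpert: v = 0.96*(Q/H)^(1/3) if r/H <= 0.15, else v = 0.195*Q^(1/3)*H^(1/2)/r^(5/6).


r/H = 14.658 / 8.462 = 1.7322
r/H > 0.15, so v = 0.195*Q^(1/3)*H^(1/2)/r^(5/6)
Q^(1/3) = 14.709
H^(1/2) = 2.9090
r^(5/6) = 9.3698
v = 0.195 * 14.709 * 2.9090 / 9.3698 = 0.89051 m/s

0.89051 m/s


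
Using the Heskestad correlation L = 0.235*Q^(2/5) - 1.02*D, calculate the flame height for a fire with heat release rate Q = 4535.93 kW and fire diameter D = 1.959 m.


Q^(2/5) = 29.018
0.235 * Q^(2/5) = 6.8192
1.02 * D = 1.9982
L = 4.8210 m

4.8210 m


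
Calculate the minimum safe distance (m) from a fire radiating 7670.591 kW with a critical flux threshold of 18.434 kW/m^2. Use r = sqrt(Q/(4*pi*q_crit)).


4*pi*q_crit = 231.65
Q/(4*pi*q_crit) = 33.113
r = sqrt(33.113) = 5.7544 m

5.7544 m


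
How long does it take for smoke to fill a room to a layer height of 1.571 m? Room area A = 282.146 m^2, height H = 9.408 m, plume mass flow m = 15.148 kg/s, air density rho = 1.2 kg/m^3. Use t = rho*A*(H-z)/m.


H - z = 7.837 m
t = 1.2 * 282.146 * 7.837 / 15.148 = 175.17 s

175.17 s


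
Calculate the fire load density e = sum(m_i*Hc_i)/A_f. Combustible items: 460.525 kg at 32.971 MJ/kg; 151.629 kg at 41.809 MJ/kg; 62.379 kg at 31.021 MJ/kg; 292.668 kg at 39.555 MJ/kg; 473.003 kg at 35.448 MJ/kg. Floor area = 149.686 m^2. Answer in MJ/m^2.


Total energy = 460.525*32.971 + 151.629*41.809 + 62.379*31.021 + 292.668*39.555 + 473.003*35.448
= 15183.97 + 6339.457 + 1935.059 + 11576.48 + 16767.01
= 51801.98 MJ
e = 51801.98 / 149.686 = 346.07 MJ/m^2

346.07 MJ/m^2


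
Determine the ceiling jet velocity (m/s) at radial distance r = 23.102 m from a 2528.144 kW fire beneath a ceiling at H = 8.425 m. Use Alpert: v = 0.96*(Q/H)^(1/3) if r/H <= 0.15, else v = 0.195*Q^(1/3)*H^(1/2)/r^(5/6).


r/H = 23.102 / 8.425 = 2.7421
r/H > 0.15, so v = 0.195*Q^(1/3)*H^(1/2)/r^(5/6)
Q^(1/3) = 13.623
H^(1/2) = 2.9026
r^(5/6) = 13.689
v = 0.195 * 13.623 * 2.9026 / 13.689 = 0.56326 m/s

0.56326 m/s


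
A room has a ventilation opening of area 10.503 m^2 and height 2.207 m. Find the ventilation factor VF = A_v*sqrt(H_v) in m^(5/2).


sqrt(H_v) = 1.4856
VF = 10.503 * 1.4856 = 15.603 m^(5/2)

15.603 m^(5/2)


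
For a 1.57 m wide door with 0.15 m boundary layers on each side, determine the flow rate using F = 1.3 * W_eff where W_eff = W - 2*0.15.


W_eff = 1.57 - 0.30 = 1.27 m
F = 1.3 * 1.27 = 1.651 persons/s

1.651 persons/s


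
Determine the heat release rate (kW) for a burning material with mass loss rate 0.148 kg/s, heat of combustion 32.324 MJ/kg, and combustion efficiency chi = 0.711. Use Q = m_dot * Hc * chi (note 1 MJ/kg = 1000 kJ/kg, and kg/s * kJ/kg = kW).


Hc = 32.324 MJ/kg = 32.324 * 1000 kJ/kg = 32324 kJ/kg
Q = 0.148 kg/s * 32324 kJ/kg * 0.711 = 3401.4 kW

3401.4 kW


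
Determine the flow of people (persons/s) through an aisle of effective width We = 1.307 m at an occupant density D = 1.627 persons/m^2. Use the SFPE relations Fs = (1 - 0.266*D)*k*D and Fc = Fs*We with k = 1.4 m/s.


1 - 0.266*D = 1 - 0.266*1.627 = 0.56722
Fs = 0.56722 * 1.4 * 1.627 = 1.2920 persons/(s*m)
Fc = 1.2920 * 1.307 = 1.6887 persons/s

1.6887 persons/s


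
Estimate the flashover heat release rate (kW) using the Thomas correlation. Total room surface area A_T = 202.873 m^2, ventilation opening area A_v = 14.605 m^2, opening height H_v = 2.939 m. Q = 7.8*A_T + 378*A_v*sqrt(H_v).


7.8*A_T = 1582.4
sqrt(H_v) = 1.7144
378*A_v*sqrt(H_v) = 9464.4
Q = 1582.4 + 9464.4 = 11047 kW

11047 kW


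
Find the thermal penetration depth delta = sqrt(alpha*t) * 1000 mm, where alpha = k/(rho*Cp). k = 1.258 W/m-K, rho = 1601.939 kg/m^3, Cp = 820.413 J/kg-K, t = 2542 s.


alpha = 1.258 / (1601.939 * 820.413) = 9.5720e-07 m^2/s
alpha * t = 0.0024332
delta = sqrt(0.0024332) * 1000 = 49.327 mm

49.327 mm


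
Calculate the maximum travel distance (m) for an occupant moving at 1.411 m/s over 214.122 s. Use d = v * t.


d = 1.411 * 214.122 = 302.13 m

302.13 m


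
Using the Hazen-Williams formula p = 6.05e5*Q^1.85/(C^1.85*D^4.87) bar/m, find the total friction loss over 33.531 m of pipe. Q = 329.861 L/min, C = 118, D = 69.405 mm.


Q^1.85 = 45594
C^1.85 = 6807.4
D^4.87 = 9.2805e+08
p/m = 0.0043663 bar/m
p_total = 0.0043663 * 33.531 = 0.14641 bar

0.14641 bar


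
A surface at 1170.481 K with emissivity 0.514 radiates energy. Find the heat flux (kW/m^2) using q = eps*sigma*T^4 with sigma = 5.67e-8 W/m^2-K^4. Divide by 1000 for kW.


T^4 = 1.8770e+12
q = 0.514 * 5.67e-8 * 1.8770e+12 / 1000 = 54.702 kW/m^2

54.702 kW/m^2


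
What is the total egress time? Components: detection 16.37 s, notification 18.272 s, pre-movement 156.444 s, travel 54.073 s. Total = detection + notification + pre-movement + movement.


Total = 16.37 + 18.272 + 156.444 + 54.073 = 245.159 s

245.159 s


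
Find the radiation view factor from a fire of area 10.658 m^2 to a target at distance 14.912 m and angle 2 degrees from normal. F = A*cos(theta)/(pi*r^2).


cos(2 deg) = 0.99939
pi*r^2 = 698.59
F = 10.658 * 0.99939 / 698.59 = 0.015247

0.015247


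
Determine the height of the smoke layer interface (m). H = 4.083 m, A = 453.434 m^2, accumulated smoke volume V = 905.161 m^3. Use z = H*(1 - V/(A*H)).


V/(A*H) = 0.48891
1 - 0.48891 = 0.51109
z = 4.083 * 0.51109 = 2.0868 m

2.0868 m


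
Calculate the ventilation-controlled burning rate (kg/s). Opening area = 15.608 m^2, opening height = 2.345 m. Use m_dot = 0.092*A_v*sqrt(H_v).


sqrt(H_v) = 1.5313
m_dot = 0.092 * 15.608 * 1.5313 = 2.1989 kg/s

2.1989 kg/s


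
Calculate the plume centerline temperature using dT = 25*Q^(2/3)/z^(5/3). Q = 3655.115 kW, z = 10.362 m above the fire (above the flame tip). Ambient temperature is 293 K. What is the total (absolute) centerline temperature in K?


Q^(2/3) = 237.28
z^(5/3) = 49.250
dT = 25 * 237.28 / 49.250 = 120.45 K
T = 293 + 120.45 = 413.45 K

413.45 K


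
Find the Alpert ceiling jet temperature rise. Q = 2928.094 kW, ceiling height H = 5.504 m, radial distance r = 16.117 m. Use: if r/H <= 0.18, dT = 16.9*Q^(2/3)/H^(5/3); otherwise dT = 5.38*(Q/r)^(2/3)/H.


r/H = 16.117 / 5.504 = 2.9282
r/H > 0.18, so dT = 5.38*(Q/r)^(2/3)/H
Q/r = 181.68
(Q/r)^(2/3) = 32.078
dT = 5.38 * 32.078 / 5.504 = 31.355 K

31.355 K


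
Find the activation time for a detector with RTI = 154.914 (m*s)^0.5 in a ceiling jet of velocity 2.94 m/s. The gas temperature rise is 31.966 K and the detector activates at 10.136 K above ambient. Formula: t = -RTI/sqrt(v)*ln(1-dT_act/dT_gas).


dT_act/dT_gas = 0.31709
ln(1 - 0.31709) = -0.38139
t = -154.914 / sqrt(2.94) * -0.38139 = 34.457 s

34.457 s


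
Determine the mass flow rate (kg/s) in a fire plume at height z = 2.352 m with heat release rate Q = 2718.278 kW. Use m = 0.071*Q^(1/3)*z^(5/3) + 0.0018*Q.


Q^(1/3) = 13.956
z^(5/3) = 4.1597
First term = 0.071 * 13.956 * 4.1597 = 4.1218
Second term = 0.0018 * 2718.278 = 4.8929
m = 9.0147 kg/s

9.0147 kg/s


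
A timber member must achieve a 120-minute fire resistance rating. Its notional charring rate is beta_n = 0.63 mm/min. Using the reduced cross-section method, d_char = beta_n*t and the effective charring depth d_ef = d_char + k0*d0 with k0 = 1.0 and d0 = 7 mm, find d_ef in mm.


d_char = 0.63 * 120 = 75.6 mm
d_ef = 75.6 + 1.0*7 = 82.6 mm

82.6 mm


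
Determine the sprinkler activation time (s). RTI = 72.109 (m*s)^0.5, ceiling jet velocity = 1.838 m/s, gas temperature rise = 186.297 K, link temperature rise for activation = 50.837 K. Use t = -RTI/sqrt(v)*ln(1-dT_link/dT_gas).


dT_link/dT_gas = 0.27288
ln(1 - 0.27288) = -0.31867
t = -72.109 / sqrt(1.838) * -0.31867 = 16.949 s

16.949 s


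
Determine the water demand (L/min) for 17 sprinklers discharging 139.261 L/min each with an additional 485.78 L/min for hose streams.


Sprinkler demand = 17 * 139.261 = 2367.437 L/min
Total = 2367.437 + 485.78 = 2853.217 L/min

2853.217 L/min


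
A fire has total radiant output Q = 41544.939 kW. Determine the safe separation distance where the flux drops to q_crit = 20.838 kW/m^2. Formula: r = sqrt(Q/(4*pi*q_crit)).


4*pi*q_crit = 261.86
Q/(4*pi*q_crit) = 158.65
r = sqrt(158.65) = 12.596 m

12.596 m


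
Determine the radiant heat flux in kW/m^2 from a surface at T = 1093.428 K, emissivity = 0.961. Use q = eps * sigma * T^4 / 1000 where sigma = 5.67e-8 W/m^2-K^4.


T^4 = 1.4294e+12
q = 0.961 * 5.67e-8 * 1.4294e+12 / 1000 = 77.887 kW/m^2

77.887 kW/m^2


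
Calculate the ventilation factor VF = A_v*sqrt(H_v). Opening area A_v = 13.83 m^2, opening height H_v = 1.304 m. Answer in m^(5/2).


sqrt(H_v) = 1.1419
VF = 13.83 * 1.1419 = 15.793 m^(5/2)

15.793 m^(5/2)


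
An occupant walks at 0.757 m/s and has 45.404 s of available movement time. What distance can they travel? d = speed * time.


d = 0.757 * 45.404 = 34.371 m

34.371 m


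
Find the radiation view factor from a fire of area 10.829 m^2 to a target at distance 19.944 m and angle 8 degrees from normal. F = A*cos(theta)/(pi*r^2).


cos(8 deg) = 0.99027
pi*r^2 = 1249.6
F = 10.829 * 0.99027 / 1249.6 = 0.0085816

0.0085816


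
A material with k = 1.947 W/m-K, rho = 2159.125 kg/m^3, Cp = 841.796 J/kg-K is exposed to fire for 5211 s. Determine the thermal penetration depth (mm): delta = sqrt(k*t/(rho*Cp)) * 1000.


alpha = 1.947 / (2159.125 * 841.796) = 1.0712e-06 m^2/s
alpha * t = 0.0055822
delta = sqrt(0.0055822) * 1000 = 74.714 mm

74.714 mm


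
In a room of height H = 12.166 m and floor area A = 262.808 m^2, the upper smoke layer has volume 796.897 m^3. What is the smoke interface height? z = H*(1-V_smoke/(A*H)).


V/(A*H) = 0.24924
1 - 0.24924 = 0.75076
z = 12.166 * 0.75076 = 9.1338 m

9.1338 m


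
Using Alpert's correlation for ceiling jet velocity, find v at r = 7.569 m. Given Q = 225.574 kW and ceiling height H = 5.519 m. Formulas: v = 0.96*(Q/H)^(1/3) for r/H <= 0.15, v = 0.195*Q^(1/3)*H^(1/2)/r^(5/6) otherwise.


r/H = 7.569 / 5.519 = 1.3714
r/H > 0.15, so v = 0.195*Q^(1/3)*H^(1/2)/r^(5/6)
Q^(1/3) = 6.0874
H^(1/2) = 2.3493
r^(5/6) = 5.4017
v = 0.195 * 6.0874 * 2.3493 / 5.4017 = 0.51625 m/s

0.51625 m/s


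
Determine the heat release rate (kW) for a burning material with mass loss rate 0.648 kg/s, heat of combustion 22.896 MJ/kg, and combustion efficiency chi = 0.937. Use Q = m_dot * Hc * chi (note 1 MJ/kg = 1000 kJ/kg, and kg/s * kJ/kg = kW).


Hc = 22.896 MJ/kg = 22.896 * 1000 kJ/kg = 22896 kJ/kg
Q = 0.648 kg/s * 22896 kJ/kg * 0.937 = 13902 kW

13902 kW


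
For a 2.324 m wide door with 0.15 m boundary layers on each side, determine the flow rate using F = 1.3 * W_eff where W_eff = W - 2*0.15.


W_eff = 2.324 - 0.30 = 2.024 m
F = 1.3 * 2.024 = 2.6312 persons/s

2.6312 persons/s


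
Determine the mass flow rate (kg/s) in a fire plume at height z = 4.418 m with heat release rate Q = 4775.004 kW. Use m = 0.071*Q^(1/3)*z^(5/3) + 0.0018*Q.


Q^(1/3) = 16.839
z^(5/3) = 11.895
First term = 0.071 * 16.839 * 11.895 = 14.222
Second term = 0.0018 * 4775.004 = 8.5950
m = 22.817 kg/s

22.817 kg/s


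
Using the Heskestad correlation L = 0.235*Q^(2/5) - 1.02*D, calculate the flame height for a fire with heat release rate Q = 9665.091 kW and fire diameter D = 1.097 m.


Q^(2/5) = 39.272
0.235 * Q^(2/5) = 9.2289
1.02 * D = 1.1189
L = 8.1100 m

8.1100 m


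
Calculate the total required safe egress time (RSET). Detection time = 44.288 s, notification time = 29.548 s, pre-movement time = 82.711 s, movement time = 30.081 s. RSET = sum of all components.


Total = 44.288 + 29.548 + 82.711 + 30.081 = 186.628 s

186.628 s


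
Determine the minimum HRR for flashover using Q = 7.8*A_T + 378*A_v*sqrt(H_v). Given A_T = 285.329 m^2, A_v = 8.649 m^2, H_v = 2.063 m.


7.8*A_T = 2225.6
sqrt(H_v) = 1.4363
378*A_v*sqrt(H_v) = 4695.8
Q = 2225.6 + 4695.8 = 6921.3 kW

6921.3 kW


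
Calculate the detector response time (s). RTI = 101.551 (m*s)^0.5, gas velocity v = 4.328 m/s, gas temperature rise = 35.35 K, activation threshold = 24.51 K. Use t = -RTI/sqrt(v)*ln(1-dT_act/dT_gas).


dT_act/dT_gas = 0.69335
ln(1 - 0.69335) = -1.1821
t = -101.551 / sqrt(4.328) * -1.1821 = 57.700 s

57.700 s


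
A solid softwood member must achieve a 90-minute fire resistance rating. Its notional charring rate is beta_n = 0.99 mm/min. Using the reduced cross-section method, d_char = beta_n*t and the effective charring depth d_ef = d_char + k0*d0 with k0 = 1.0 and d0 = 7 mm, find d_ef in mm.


d_char = 0.99 * 90 = 89.1 mm
d_ef = 89.1 + 1.0*7 = 96.1 mm

96.1 mm


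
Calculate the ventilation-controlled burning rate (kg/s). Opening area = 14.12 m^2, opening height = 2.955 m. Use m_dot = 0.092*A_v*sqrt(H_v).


sqrt(H_v) = 1.7190
m_dot = 0.092 * 14.12 * 1.7190 = 2.2331 kg/s

2.2331 kg/s


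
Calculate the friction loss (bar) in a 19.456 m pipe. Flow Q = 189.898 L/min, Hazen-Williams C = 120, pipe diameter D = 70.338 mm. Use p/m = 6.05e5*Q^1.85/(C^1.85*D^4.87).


Q^1.85 = 16416
C^1.85 = 7022.4
D^4.87 = 9.9041e+08
p/m = 0.0014280 bar/m
p_total = 0.0014280 * 19.456 = 0.027782 bar

0.027782 bar


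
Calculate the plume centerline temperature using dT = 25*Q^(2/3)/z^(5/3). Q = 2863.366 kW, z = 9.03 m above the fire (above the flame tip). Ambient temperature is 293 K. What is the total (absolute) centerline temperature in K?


Q^(2/3) = 201.64
z^(5/3) = 39.157
dT = 25 * 201.64 / 39.157 = 128.74 K
T = 293 + 128.74 = 421.74 K

421.74 K


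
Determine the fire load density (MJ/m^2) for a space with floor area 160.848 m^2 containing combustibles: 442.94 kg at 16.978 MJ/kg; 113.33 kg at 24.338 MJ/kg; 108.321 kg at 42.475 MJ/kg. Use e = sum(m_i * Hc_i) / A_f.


Total energy = 442.94*16.978 + 113.33*24.338 + 108.321*42.475
= 7520.235 + 2758.226 + 4600.934
= 14879.40 MJ
e = 14879.40 / 160.848 = 92.506 MJ/m^2

92.506 MJ/m^2


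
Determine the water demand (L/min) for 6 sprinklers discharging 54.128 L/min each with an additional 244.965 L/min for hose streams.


Sprinkler demand = 6 * 54.128 = 324.768 L/min
Total = 324.768 + 244.965 = 569.733 L/min

569.733 L/min


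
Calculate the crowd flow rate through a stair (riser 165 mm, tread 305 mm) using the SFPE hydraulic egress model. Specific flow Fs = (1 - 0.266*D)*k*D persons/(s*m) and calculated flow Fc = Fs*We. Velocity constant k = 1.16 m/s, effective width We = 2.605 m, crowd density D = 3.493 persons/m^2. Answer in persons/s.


1 - 0.266*D = 1 - 0.266*3.493 = 0.070862
Fs = 0.070862 * 1.16 * 3.493 = 0.28712 persons/(s*m)
Fc = 0.28712 * 2.605 = 0.74796 persons/s

0.74796 persons/s


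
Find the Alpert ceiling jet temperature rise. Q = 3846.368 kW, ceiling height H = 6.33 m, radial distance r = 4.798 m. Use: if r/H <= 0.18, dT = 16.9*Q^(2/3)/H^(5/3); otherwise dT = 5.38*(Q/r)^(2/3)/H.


r/H = 4.798 / 6.33 = 0.75798
r/H > 0.18, so dT = 5.38*(Q/r)^(2/3)/H
Q/r = 801.66
(Q/r)^(2/3) = 86.297
dT = 5.38 * 86.297 / 6.33 = 73.345 K

73.345 K


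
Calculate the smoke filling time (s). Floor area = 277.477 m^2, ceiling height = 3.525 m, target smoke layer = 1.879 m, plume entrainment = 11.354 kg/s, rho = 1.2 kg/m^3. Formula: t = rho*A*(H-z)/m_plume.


H - z = 1.646 m
t = 1.2 * 277.477 * 1.646 / 11.354 = 48.271 s

48.271 s


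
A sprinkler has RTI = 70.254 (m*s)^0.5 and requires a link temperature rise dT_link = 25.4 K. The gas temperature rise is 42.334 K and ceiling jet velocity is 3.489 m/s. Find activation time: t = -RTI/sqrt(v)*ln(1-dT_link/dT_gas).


dT_link/dT_gas = 0.59999
ln(1 - 0.59999) = -0.91627
t = -70.254 / sqrt(3.489) * -0.91627 = 34.462 s

34.462 s


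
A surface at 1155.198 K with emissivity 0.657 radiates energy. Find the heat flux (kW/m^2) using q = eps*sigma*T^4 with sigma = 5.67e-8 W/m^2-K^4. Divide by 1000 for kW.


T^4 = 1.7808e+12
q = 0.657 * 5.67e-8 * 1.7808e+12 / 1000 = 66.340 kW/m^2

66.340 kW/m^2


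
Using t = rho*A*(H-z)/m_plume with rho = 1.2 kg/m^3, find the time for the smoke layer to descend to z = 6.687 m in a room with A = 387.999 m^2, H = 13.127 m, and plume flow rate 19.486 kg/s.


H - z = 6.44 m
t = 1.2 * 387.999 * 6.44 / 19.486 = 153.88 s

153.88 s


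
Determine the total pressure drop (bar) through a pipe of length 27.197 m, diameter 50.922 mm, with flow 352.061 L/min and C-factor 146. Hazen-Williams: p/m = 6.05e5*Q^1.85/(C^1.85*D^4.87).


Q^1.85 = 51433
C^1.85 = 10094
D^4.87 = 2.0541e+08
p/m = 0.015008 bar/m
p_total = 0.015008 * 27.197 = 0.40817 bar

0.40817 bar


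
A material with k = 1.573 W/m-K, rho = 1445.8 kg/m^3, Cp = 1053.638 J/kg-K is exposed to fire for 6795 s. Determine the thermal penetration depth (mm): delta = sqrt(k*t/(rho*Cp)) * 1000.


alpha = 1.573 / (1445.8 * 1053.638) = 1.0326e-06 m^2/s
alpha * t = 0.0070165
delta = sqrt(0.0070165) * 1000 = 83.764 mm

83.764 mm


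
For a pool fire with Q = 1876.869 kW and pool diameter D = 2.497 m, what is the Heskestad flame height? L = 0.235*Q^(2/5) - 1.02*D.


Q^(2/5) = 20.388
0.235 * Q^(2/5) = 4.7912
1.02 * D = 2.5469
L = 2.2442 m

2.2442 m


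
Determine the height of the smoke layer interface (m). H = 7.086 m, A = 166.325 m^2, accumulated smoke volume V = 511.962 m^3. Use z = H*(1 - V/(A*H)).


V/(A*H) = 0.43439
1 - 0.43439 = 0.56561
z = 7.086 * 0.56561 = 4.0079 m

4.0079 m


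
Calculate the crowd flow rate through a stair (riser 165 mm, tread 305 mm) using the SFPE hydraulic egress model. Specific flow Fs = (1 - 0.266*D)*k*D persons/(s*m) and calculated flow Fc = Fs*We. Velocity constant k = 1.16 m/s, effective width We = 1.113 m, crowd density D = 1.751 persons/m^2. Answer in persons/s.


1 - 0.266*D = 1 - 0.266*1.751 = 0.53423
Fs = 0.53423 * 1.16 * 1.751 = 1.0851 persons/(s*m)
Fc = 1.0851 * 1.113 = 1.2077 persons/s

1.2077 persons/s


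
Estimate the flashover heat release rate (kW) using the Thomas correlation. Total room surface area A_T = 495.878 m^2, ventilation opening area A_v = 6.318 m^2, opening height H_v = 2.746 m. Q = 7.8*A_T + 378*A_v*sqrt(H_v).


7.8*A_T = 3867.8
sqrt(H_v) = 1.6571
378*A_v*sqrt(H_v) = 3957.5
Q = 3867.8 + 3957.5 = 7825.4 kW

7825.4 kW


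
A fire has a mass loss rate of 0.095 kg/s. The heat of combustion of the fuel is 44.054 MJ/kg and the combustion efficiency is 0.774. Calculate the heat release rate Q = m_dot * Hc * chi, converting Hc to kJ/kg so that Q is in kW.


Hc = 44.054 MJ/kg = 44.054 * 1000 kJ/kg = 44054 kJ/kg
Q = 0.095 kg/s * 44054 kJ/kg * 0.774 = 3239.3 kW

3239.3 kW


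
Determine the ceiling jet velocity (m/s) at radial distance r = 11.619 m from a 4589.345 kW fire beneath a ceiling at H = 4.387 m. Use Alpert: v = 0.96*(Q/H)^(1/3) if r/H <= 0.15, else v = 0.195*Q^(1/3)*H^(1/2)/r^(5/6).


r/H = 11.619 / 4.387 = 2.6485
r/H > 0.15, so v = 0.195*Q^(1/3)*H^(1/2)/r^(5/6)
Q^(1/3) = 16.618
H^(1/2) = 2.0945
r^(5/6) = 7.7204
v = 0.195 * 16.618 * 2.0945 / 7.7204 = 0.87915 m/s

0.87915 m/s


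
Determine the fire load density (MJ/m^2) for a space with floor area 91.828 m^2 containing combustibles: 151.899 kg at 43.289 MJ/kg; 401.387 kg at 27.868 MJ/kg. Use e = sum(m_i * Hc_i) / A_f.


Total energy = 151.899*43.289 + 401.387*27.868
= 6575.556 + 11185.85
= 17761.41 MJ
e = 17761.41 / 91.828 = 193.42 MJ/m^2

193.42 MJ/m^2


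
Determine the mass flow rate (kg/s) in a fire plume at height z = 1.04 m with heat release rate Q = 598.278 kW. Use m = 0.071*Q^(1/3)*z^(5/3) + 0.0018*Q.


Q^(1/3) = 8.4263
z^(5/3) = 1.0676
First term = 0.071 * 8.4263 * 1.0676 = 0.63868
Second term = 0.0018 * 598.278 = 1.0769
m = 1.7156 kg/s

1.7156 kg/s


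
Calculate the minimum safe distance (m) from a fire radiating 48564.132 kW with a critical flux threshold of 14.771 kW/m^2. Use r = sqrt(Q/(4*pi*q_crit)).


4*pi*q_crit = 185.62
Q/(4*pi*q_crit) = 261.64
r = sqrt(261.64) = 16.175 m

16.175 m


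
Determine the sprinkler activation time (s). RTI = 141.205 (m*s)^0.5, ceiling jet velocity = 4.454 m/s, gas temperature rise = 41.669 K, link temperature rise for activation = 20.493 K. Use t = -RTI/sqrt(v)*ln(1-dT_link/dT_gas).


dT_link/dT_gas = 0.49180
ln(1 - 0.49180) = -0.67689
t = -141.205 / sqrt(4.454) * -0.67689 = 45.289 s

45.289 s


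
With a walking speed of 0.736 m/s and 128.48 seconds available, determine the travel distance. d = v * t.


d = 0.736 * 128.48 = 94.561 m

94.561 m


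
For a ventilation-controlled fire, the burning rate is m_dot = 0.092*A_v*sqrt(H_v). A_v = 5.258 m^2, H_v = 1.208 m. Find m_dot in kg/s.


sqrt(H_v) = 1.0991
m_dot = 0.092 * 5.258 * 1.0991 = 0.53167 kg/s

0.53167 kg/s


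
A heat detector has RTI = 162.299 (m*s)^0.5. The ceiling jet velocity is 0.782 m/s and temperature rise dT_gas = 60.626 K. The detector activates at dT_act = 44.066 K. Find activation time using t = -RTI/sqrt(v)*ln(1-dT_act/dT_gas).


dT_act/dT_gas = 0.72685
ln(1 - 0.72685) = -1.2977
t = -162.299 / sqrt(0.782) * -1.2977 = 238.18 s

238.18 s


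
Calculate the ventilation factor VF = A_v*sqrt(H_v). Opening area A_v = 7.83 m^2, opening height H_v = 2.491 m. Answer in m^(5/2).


sqrt(H_v) = 1.5783
VF = 7.83 * 1.5783 = 12.358 m^(5/2)

12.358 m^(5/2)


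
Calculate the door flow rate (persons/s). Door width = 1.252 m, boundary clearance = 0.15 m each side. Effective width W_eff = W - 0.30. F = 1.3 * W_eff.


W_eff = 1.252 - 0.30 = 0.952 m
F = 1.3 * 0.952 = 1.2376 persons/s

1.2376 persons/s


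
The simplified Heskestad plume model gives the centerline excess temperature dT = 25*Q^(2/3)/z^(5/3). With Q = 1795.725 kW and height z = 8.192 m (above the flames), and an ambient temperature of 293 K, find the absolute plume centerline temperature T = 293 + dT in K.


Q^(2/3) = 147.74
z^(5/3) = 33.290
dT = 25 * 147.74 / 33.290 = 110.95 K
T = 293 + 110.95 = 403.95 K

403.95 K


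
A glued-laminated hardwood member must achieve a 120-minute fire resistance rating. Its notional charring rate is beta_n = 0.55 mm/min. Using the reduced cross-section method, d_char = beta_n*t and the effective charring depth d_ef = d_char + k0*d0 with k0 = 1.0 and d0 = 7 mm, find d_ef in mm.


d_char = 0.55 * 120 = 66 mm
d_ef = 66 + 1.0*7 = 73 mm

73 mm


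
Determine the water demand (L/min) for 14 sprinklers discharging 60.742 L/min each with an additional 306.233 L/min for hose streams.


Sprinkler demand = 14 * 60.742 = 850.388 L/min
Total = 850.388 + 306.233 = 1156.621 L/min

1156.621 L/min


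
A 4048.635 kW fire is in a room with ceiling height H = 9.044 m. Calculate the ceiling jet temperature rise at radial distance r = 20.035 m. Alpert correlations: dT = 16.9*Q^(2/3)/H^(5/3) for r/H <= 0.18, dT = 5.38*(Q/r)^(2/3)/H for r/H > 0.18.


r/H = 20.035 / 9.044 = 2.2153
r/H > 0.18, so dT = 5.38*(Q/r)^(2/3)/H
Q/r = 202.08
(Q/r)^(2/3) = 34.436
dT = 5.38 * 34.436 / 9.044 = 20.485 K

20.485 K


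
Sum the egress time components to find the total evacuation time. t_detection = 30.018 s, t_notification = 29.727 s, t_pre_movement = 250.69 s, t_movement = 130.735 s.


Total = 30.018 + 29.727 + 250.69 + 130.735 = 441.17 s

441.17 s


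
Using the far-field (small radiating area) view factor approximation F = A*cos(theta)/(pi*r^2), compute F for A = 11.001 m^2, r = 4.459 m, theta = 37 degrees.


cos(37 deg) = 0.79864
pi*r^2 = 62.463
F = 11.001 * 0.79864 / 62.463 = 0.14066

0.14066


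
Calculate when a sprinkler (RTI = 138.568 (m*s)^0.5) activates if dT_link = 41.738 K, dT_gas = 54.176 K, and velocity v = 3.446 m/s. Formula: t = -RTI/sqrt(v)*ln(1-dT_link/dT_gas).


dT_link/dT_gas = 0.77041
ln(1 - 0.77041) = -1.4715
t = -138.568 / sqrt(3.446) * -1.4715 = 109.84 s

109.84 s


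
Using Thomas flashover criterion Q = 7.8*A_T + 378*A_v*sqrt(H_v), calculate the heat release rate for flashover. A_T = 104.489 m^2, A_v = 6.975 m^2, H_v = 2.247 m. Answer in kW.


7.8*A_T = 815.01
sqrt(H_v) = 1.4990
378*A_v*sqrt(H_v) = 3952.2
Q = 815.01 + 3952.2 = 4767.2 kW

4767.2 kW


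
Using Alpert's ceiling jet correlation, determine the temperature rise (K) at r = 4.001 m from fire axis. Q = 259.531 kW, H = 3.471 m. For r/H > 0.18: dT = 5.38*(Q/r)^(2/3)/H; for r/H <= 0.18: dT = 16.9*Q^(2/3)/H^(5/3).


r/H = 4.001 / 3.471 = 1.1527
r/H > 0.18, so dT = 5.38*(Q/r)^(2/3)/H
Q/r = 64.867
(Q/r)^(2/3) = 16.144
dT = 5.38 * 16.144 / 3.471 = 25.023 K

25.023 K


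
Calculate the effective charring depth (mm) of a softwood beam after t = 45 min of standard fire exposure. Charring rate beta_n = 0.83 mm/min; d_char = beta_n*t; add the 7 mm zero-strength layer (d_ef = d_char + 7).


d_char = 0.83 * 45 = 37.35 mm
d_ef = 37.35 + 1.0*7 = 44.35 mm

44.35 mm


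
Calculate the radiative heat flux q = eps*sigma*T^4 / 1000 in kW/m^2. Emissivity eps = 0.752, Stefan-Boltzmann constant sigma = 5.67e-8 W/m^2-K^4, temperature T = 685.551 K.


T^4 = 2.2088e+11
q = 0.752 * 5.67e-8 * 2.2088e+11 / 1000 = 9.4180 kW/m^2

9.4180 kW/m^2


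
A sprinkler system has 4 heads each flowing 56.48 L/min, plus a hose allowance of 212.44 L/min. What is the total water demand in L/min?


Sprinkler demand = 4 * 56.48 = 225.92 L/min
Total = 225.92 + 212.44 = 438.36 L/min

438.36 L/min


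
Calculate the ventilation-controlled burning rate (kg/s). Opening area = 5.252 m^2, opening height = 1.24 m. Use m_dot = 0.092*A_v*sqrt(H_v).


sqrt(H_v) = 1.1136
m_dot = 0.092 * 5.252 * 1.1136 = 0.53805 kg/s

0.53805 kg/s


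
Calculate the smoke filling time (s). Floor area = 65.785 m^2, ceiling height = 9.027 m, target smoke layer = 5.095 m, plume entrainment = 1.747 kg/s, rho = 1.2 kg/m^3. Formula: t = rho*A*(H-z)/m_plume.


H - z = 3.932 m
t = 1.2 * 65.785 * 3.932 / 1.747 = 177.68 s

177.68 s


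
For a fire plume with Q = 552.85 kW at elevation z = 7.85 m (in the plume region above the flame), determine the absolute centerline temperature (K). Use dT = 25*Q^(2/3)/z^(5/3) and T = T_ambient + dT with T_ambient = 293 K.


Q^(2/3) = 67.360
z^(5/3) = 31.006
dT = 25 * 67.360 / 31.006 = 54.312 K
T = 293 + 54.312 = 347.31 K

347.31 K


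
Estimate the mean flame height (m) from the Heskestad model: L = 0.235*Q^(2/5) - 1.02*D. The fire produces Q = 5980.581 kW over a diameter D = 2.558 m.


Q^(2/5) = 32.411
0.235 * Q^(2/5) = 7.6167
1.02 * D = 2.6092
L = 5.0075 m

5.0075 m


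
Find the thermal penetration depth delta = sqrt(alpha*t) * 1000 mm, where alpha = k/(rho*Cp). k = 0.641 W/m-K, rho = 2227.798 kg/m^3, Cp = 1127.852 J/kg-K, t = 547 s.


alpha = 0.641 / (2227.798 * 1127.852) = 2.5511e-07 m^2/s
alpha * t = 0.00013955
delta = sqrt(0.00013955) * 1000 = 11.813 mm

11.813 mm


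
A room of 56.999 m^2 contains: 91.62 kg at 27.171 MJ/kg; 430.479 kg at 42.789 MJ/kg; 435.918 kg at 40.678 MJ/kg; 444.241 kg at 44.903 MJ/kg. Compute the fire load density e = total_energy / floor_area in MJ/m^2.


Total energy = 91.62*27.171 + 430.479*42.789 + 435.918*40.678 + 444.241*44.903
= 2489.407 + 18419.77 + 17732.27 + 19947.75
= 58589.20 MJ
e = 58589.20 / 56.999 = 1027.9 MJ/m^2

1027.9 MJ/m^2
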